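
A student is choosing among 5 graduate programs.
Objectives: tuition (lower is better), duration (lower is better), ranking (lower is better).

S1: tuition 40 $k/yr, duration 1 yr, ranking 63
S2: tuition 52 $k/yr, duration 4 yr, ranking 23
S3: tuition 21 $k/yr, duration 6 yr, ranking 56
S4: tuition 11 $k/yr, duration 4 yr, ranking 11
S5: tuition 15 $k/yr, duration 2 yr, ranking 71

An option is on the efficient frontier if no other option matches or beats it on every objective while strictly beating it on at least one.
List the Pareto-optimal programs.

S1: not dominated (best duration).
S2: dominated by S4 (tuition 11≤52, duration 4≤4, ranking 11≤23).
S3: dominated by S4 (tuition 11≤21, duration 4≤6, ranking 11≤56).
S4: not dominated (best tuition).
S5: not dominated.

S1, S4, S5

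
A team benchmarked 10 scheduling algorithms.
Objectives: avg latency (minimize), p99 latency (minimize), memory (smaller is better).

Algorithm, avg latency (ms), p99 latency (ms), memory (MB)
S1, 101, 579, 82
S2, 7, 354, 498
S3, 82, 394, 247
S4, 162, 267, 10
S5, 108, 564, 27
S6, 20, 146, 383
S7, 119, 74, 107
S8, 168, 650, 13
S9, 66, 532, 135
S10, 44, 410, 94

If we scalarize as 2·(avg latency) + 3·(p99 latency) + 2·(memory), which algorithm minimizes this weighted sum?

S1: 2·101 + 3·579 + 2·82 = 2103
S2: 2·7 + 3·354 + 2·498 = 2072
S3: 2·82 + 3·394 + 2·247 = 1840
S4: 2·162 + 3·267 + 2·10 = 1145
S5: 2·108 + 3·564 + 2·27 = 1962
S6: 2·20 + 3·146 + 2·383 = 1244
S7: 2·119 + 3·74 + 2·107 = 674
S8: 2·168 + 3·650 + 2·13 = 2312
S9: 2·66 + 3·532 + 2·135 = 1998
S10: 2·44 + 3·410 + 2·94 = 1506
Lowest: S7 at 674.

S7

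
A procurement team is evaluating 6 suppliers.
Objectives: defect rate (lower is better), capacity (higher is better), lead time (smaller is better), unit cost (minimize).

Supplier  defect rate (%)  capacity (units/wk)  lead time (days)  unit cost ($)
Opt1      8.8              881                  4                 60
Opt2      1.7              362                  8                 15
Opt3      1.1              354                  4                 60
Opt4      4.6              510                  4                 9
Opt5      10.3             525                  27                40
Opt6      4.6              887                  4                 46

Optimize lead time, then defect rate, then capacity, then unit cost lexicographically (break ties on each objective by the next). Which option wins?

First minimize lead time: best is 4, kept {Opt1, Opt3, Opt4, Opt6}.
Then minimize defect rate: best is 1.1, kept {Opt3}.

Opt3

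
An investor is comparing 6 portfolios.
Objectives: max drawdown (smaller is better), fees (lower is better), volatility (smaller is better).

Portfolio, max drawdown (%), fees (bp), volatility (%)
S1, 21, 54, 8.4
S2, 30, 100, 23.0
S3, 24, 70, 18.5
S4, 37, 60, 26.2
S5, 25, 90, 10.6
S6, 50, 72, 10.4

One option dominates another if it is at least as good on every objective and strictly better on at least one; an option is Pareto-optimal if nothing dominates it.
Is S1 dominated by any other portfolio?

No

S2: worse on max drawdown (30 vs 21).
S3: worse on max drawdown (24 vs 21).
S4: worse on max drawdown (37 vs 21).
S5: worse on max drawdown (25 vs 21).
S6: worse on max drawdown (50 vs 21).
No option is at least as good as S1 on every objective and strictly better on one.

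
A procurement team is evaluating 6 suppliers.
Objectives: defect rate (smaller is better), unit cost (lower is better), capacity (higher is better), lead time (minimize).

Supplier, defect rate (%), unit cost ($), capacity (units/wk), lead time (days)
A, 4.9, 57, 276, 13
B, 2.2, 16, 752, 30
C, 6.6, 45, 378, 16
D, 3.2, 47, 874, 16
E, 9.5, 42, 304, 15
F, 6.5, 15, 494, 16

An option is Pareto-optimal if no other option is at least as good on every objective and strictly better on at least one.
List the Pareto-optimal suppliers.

A: not dominated (best lead time).
B: not dominated (best defect rate).
C: dominated by F (defect rate 6.5≤6.6, unit cost 15≤45, capacity 494≥378, lead time 16≤16).
D: not dominated (best capacity).
E: not dominated.
F: not dominated (best unit cost).

A, B, D, E, F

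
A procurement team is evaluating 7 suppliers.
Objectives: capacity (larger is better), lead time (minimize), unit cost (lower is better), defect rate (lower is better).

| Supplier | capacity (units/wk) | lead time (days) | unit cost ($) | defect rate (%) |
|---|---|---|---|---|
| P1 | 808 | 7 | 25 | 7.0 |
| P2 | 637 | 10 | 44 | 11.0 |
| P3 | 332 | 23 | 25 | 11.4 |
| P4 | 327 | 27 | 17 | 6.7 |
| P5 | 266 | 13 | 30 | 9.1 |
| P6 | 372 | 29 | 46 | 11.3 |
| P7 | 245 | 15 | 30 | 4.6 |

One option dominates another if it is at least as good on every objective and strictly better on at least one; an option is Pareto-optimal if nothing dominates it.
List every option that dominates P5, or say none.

P1: capacity 808≥266, lead time 7≤13, unit cost 25≤30, defect rate 7.0≤9.1 — dominates P5.
Others (P2, P3, P4, P6, P7) are each worse than P5 on at least one objective.

P1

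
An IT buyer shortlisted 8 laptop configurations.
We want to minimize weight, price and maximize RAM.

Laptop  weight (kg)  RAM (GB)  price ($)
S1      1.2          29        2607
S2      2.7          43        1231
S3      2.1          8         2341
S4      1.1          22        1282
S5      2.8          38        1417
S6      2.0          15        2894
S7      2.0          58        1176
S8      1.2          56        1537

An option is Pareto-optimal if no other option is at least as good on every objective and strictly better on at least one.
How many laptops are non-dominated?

3

S1: dominated by S8 (weight 1.2≤1.2, RAM 56≥29, price 1537≤2607).
S2: dominated by S7 (weight 2.0≤2.7, RAM 58≥43, price 1176≤1231).
S3: dominated by S4 (weight 1.1≤2.1, RAM 22≥8, price 1282≤2341).
S4: not dominated (best weight).
S5: dominated by S2 (weight 2.7≤2.8, RAM 43≥38, price 1231≤1417).
S6: dominated by S1 (weight 1.2≤2.0, RAM 29≥15, price 2607≤2894).
S7: not dominated (best RAM).
S8: not dominated.
Pareto-optimal: S4, S7, S8 → 3.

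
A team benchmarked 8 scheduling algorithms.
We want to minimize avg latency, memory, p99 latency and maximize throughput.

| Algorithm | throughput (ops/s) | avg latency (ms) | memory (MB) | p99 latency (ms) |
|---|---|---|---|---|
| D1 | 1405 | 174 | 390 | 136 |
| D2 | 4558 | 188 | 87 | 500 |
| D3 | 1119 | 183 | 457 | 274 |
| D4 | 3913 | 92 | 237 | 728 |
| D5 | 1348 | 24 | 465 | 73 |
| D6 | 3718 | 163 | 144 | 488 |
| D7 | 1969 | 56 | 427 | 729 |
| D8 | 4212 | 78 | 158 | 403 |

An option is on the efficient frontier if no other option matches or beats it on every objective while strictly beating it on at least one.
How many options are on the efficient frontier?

D1: not dominated.
D2: not dominated (best throughput).
D3: dominated by D1 (throughput 1405≥1119, avg latency 174≤183, memory 390≤457, p99 latency 136≤274).
D4: dominated by D8 (throughput 4212≥3913, avg latency 78≤92, memory 158≤237, p99 latency 403≤728).
D5: not dominated (best avg latency).
D6: not dominated.
D7: not dominated.
D8: not dominated.
Pareto-optimal: D1, D2, D5, D6, D7, D8 → 6.

6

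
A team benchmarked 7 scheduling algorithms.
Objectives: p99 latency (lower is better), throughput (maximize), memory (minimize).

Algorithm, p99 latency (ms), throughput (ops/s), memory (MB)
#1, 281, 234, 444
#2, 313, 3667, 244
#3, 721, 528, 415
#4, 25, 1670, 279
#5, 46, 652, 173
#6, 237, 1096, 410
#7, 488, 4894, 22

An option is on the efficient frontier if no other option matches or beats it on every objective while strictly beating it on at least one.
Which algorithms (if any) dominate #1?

#4, #5, #6

#4: p99 latency 25≤281, throughput 1670≥234, memory 279≤444 — dominates #1.
#5: p99 latency 46≤281, throughput 652≥234, memory 173≤444 — dominates #1.
#6: p99 latency 237≤281, throughput 1096≥234, memory 410≤444 — dominates #1.
Others (#2, #3, #7) are each worse than #1 on at least one objective.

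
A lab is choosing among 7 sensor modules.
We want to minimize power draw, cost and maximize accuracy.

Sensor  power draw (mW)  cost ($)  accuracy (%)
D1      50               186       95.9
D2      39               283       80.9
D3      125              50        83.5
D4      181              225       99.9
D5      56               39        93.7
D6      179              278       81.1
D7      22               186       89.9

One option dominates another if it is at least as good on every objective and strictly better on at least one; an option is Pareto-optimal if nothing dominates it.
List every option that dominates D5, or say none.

D1: worse on cost (186 vs 39).
D2: worse on cost (283 vs 39).
D3: worse on power draw (125 vs 56).
D4: worse on power draw (181 vs 56).
D6: worse on power draw (179 vs 56).
D7: worse on cost (186 vs 39).
No option dominates D5.

none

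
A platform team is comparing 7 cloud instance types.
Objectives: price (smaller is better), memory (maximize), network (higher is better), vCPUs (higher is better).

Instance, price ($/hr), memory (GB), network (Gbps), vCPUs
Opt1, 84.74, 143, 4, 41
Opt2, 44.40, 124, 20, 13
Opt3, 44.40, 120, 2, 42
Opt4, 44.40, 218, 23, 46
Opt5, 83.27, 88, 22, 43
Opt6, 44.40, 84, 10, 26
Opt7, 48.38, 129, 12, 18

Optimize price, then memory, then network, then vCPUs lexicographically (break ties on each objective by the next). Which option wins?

First minimize price: best is 44.40, kept {Opt2, Opt3, Opt4, Opt6}.
Then maximize memory: best is 218, kept {Opt4}.

Opt4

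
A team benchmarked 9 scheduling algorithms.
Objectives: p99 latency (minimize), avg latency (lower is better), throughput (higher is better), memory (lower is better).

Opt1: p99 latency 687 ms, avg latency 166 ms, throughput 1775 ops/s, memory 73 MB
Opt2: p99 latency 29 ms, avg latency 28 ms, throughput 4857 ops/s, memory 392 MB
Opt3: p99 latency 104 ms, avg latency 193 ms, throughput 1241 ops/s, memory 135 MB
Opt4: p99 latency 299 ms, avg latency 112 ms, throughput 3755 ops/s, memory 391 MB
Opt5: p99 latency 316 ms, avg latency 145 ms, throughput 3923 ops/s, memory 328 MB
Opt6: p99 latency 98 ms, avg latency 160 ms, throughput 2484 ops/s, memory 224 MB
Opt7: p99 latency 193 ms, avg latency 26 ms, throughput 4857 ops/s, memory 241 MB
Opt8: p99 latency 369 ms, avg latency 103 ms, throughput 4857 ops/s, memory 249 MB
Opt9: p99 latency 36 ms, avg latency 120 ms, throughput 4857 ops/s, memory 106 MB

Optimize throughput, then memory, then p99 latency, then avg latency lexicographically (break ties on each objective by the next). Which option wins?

Opt9

First maximize throughput: best is 4857, kept {Opt2, Opt7, Opt8, Opt9}.
Then minimize memory: best is 106, kept {Opt9}.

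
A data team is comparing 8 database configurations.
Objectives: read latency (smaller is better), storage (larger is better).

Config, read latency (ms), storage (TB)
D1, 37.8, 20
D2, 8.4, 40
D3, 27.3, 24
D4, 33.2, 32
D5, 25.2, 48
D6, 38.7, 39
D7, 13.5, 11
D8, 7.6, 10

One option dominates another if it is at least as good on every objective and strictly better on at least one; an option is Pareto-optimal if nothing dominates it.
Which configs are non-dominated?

D1: dominated by D2 (read latency 8.4≤37.8, storage 40≥20).
D2: not dominated.
D3: dominated by D2 (read latency 8.4≤27.3, storage 40≥24).
D4: dominated by D2 (read latency 8.4≤33.2, storage 40≥32).
D5: not dominated (best storage).
D6: dominated by D2 (read latency 8.4≤38.7, storage 40≥39).
D7: dominated by D2 (read latency 8.4≤13.5, storage 40≥11).
D8: not dominated (best read latency).

D2, D5, D8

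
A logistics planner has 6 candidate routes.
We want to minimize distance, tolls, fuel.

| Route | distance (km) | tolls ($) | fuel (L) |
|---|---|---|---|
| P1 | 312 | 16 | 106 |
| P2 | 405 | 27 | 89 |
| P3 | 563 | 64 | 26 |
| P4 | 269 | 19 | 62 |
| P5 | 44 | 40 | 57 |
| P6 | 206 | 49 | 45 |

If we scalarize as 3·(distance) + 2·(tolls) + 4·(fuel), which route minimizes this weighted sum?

P5

P1: 3·312 + 2·16 + 4·106 = 1392
P2: 3·405 + 2·27 + 4·89 = 1625
P3: 3·563 + 2·64 + 4·26 = 1921
P4: 3·269 + 2·19 + 4·62 = 1093
P5: 3·44 + 2·40 + 4·57 = 440
P6: 3·206 + 2·49 + 4·45 = 896
Lowest: P5 at 440.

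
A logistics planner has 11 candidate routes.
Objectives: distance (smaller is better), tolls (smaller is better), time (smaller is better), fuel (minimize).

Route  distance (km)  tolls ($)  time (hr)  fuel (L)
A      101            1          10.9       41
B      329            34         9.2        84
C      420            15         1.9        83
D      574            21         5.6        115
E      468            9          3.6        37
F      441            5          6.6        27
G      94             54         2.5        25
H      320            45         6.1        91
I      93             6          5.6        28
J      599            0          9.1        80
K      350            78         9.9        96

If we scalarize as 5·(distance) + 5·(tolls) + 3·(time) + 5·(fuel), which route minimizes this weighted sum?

I

A: 5·101 + 5·1 + 3·10.9 + 5·41 = 747.7
B: 5·329 + 5·34 + 3·9.2 + 5·84 = 2262.6
C: 5·420 + 5·15 + 3·1.9 + 5·83 = 2595.7
D: 5·574 + 5·21 + 3·5.6 + 5·115 = 3566.8
E: 5·468 + 5·9 + 3·3.6 + 5·37 = 2580.8
F: 5·441 + 5·5 + 3·6.6 + 5·27 = 2384.8
G: 5·94 + 5·54 + 3·2.5 + 5·25 = 872.5
H: 5·320 + 5·45 + 3·6.1 + 5·91 = 2298.3
I: 5·93 + 5·6 + 3·5.6 + 5·28 = 651.8
J: 5·599 + 5·0 + 3·9.1 + 5·80 = 3422.3
K: 5·350 + 5·78 + 3·9.9 + 5·96 = 2649.7
Lowest: I at 651.8.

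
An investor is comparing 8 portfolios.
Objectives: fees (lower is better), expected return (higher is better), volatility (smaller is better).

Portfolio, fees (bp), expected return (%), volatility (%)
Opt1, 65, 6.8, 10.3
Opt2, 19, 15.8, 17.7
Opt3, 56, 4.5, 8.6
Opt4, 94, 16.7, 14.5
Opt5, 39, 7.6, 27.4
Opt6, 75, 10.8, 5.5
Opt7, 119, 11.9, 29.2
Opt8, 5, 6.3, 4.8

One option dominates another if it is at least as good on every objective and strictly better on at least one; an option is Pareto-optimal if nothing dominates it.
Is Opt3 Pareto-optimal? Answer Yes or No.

No

Opt8 vs Opt3: fees 5≤56, expected return 6.3≥4.5, volatility 4.8≤8.6 — Opt8 is at least as good on every objective and strictly better on at least one, so Opt8 dominates Opt3.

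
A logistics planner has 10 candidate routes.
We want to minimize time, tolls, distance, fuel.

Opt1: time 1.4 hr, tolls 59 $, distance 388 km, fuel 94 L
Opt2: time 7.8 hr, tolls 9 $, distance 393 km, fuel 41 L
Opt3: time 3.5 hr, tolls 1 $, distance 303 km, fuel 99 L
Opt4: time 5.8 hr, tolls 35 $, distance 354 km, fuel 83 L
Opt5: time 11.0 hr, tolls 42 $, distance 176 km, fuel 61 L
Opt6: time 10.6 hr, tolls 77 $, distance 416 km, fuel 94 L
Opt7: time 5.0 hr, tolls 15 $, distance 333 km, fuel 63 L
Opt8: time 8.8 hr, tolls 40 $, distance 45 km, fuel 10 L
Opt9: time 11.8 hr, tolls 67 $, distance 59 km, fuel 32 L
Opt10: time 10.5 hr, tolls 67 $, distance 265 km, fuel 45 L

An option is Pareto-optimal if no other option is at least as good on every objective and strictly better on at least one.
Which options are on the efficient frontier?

Opt1: not dominated (best time).
Opt2: not dominated.
Opt3: not dominated (best tolls).
Opt4: dominated by Opt7 (time 5.0≤5.8, tolls 15≤35, distance 333≤354, fuel 63≤83).
Opt5: dominated by Opt8 (time 8.8≤11.0, tolls 40≤42, distance 45≤176, fuel 10≤61).
Opt6: dominated by Opt1 (time 1.4≤10.6, tolls 59≤77, distance 388≤416, fuel 94≤94).
Opt7: not dominated.
Opt8: not dominated (best distance).
Opt9: dominated by Opt8 (time 8.8≤11.8, tolls 40≤67, distance 45≤59, fuel 10≤32).
Opt10: dominated by Opt8 (time 8.8≤10.5, tolls 40≤67, distance 45≤265, fuel 10≤45).

Opt1, Opt2, Opt3, Opt7, Opt8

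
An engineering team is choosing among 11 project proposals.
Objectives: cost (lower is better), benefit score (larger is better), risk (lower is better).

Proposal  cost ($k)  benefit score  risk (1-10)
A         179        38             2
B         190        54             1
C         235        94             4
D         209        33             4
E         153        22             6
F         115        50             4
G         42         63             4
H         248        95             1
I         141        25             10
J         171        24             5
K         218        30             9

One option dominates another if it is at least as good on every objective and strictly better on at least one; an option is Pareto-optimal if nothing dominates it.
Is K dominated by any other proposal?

Yes

A vs K: cost 179≤218, benefit score 38≥30, risk 2≤9 — A is at least as good on every objective and strictly better on at least one, so A dominates K.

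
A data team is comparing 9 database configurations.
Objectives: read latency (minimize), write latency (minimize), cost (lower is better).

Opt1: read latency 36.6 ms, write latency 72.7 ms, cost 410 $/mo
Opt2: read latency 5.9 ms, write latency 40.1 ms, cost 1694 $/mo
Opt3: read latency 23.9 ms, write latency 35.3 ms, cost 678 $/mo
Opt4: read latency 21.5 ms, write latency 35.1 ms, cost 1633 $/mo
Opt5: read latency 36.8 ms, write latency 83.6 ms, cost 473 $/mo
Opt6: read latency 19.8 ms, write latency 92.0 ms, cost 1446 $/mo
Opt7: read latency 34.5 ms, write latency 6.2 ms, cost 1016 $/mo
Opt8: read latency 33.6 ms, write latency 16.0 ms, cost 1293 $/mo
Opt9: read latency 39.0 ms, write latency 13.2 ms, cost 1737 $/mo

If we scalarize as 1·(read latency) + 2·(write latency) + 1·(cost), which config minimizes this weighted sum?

Opt1

Opt1: 1·36.6 + 2·72.7 + 1·410 = 592.0
Opt2: 1·5.9 + 2·40.1 + 1·1694 = 1780.1
Opt3: 1·23.9 + 2·35.3 + 1·678 = 772.5
Opt4: 1·21.5 + 2·35.1 + 1·1633 = 1724.7
Opt5: 1·36.8 + 2·83.6 + 1·473 = 677.0
Opt6: 1·19.8 + 2·92.0 + 1·1446 = 1649.8
Opt7: 1·34.5 + 2·6.2 + 1·1016 = 1062.9
Opt8: 1·33.6 + 2·16.0 + 1·1293 = 1358.6
Opt9: 1·39.0 + 2·13.2 + 1·1737 = 1802.4
Lowest: Opt1 at 592.0.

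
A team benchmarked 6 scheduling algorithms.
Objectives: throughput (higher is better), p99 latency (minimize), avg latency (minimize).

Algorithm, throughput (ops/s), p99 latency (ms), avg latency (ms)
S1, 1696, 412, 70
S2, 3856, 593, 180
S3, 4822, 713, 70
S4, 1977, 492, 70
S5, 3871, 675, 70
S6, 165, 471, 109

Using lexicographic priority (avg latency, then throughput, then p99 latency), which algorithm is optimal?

First minimize avg latency: best is 70, kept {S1, S3, S4, S5}.
Then maximize throughput: best is 4822, kept {S3}.

S3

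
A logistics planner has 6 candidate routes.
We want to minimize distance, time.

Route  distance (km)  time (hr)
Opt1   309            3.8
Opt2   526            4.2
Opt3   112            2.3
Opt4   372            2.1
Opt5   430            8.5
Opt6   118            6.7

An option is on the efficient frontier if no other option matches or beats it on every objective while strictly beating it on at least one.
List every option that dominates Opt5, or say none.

Opt1: distance 309≤430, time 3.8≤8.5 — dominates Opt5.
Opt3: distance 112≤430, time 2.3≤8.5 — dominates Opt5.
Opt4: distance 372≤430, time 2.1≤8.5 — dominates Opt5.
Opt6: distance 118≤430, time 6.7≤8.5 — dominates Opt5.
Others (Opt2) are each worse than Opt5 on at least one objective.

Opt1, Opt3, Opt4, Opt6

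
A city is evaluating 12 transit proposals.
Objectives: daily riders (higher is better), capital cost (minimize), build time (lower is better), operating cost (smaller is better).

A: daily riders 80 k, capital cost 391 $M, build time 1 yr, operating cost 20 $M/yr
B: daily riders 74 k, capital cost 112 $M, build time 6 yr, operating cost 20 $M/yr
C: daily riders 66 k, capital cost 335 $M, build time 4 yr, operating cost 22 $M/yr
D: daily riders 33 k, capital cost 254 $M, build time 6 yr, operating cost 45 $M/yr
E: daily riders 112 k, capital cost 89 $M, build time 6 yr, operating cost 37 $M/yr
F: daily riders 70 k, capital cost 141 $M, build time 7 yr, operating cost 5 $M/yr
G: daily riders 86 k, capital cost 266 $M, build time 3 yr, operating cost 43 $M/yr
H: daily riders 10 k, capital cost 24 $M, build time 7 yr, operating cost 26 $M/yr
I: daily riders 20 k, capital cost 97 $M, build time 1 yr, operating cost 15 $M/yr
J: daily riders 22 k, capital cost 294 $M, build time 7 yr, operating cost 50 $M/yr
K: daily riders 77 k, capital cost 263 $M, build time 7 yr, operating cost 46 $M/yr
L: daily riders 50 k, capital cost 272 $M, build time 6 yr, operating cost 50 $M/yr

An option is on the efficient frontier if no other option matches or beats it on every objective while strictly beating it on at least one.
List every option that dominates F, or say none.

none

A: worse on capital cost (391 vs 141).
B: worse on operating cost (20 vs 5).
C: worse on daily riders (66 vs 70).
D: worse on daily riders (33 vs 70).
E: worse on operating cost (37 vs 5).
G: worse on capital cost (266 vs 141).
H: worse on daily riders (10 vs 70).
I: worse on daily riders (20 vs 70).
J: worse on daily riders (22 vs 70).
K: worse on capital cost (263 vs 141).
L: worse on daily riders (50 vs 70).
No option dominates F.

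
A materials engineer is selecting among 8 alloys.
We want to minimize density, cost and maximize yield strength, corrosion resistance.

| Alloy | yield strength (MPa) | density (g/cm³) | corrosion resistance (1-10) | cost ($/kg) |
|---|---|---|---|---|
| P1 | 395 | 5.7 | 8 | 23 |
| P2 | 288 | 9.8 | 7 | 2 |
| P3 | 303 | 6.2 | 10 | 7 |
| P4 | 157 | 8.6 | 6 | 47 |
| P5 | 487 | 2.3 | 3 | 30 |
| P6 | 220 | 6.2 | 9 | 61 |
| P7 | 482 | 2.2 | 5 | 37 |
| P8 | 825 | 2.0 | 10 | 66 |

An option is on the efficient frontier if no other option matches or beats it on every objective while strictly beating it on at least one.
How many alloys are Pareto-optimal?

P1: not dominated.
P2: not dominated (best cost).
P3: not dominated.
P4: dominated by P1 (yield strength 395≥157, density 5.7≤8.6, corrosion resistance 8≥6, cost 23≤47).
P5: not dominated.
P6: dominated by P3 (yield strength 303≥220, density 6.2≤6.2, corrosion resistance 10≥9, cost 7≤61).
P7: not dominated.
P8: not dominated (best yield strength).
Pareto-optimal: P1, P2, P3, P5, P7, P8 → 6.

6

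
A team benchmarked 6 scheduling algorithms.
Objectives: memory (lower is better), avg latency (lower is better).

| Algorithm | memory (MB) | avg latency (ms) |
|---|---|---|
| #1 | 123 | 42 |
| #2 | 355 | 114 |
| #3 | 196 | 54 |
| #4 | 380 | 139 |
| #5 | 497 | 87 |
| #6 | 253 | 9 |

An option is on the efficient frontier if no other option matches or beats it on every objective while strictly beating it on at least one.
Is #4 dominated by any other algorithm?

#1 vs #4: memory 123≤380, avg latency 42≤139 — #1 is at least as good on every objective and strictly better on at least one, so #1 dominates #4.

Yes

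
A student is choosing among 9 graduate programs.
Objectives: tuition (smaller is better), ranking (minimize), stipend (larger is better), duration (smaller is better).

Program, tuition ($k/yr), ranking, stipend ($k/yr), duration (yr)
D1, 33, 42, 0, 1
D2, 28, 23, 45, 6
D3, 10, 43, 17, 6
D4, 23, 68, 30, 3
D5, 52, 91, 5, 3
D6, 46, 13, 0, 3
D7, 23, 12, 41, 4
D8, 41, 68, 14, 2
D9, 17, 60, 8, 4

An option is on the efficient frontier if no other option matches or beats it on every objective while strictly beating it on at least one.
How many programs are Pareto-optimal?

D1: not dominated (best duration).
D2: not dominated (best stipend).
D3: not dominated (best tuition).
D4: not dominated.
D5: dominated by D4 (tuition 23≤52, ranking 68≤91, stipend 30≥5, duration 3≤3).
D6: not dominated.
D7: not dominated (best ranking).
D8: not dominated.
D9: not dominated.
Pareto-optimal: D1, D2, D3, D4, D6, D7, D8, D9 → 8.

8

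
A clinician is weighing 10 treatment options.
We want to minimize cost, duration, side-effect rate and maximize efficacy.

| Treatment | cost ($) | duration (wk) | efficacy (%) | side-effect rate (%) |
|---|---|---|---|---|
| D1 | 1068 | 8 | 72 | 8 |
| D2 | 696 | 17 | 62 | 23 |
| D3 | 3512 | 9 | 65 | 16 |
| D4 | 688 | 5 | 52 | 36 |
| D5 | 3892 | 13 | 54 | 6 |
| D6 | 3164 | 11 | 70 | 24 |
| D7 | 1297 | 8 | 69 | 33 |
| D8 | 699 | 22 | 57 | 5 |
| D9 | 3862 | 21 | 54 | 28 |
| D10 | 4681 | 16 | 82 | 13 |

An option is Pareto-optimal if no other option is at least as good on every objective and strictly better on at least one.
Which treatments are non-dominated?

D1: not dominated.
D2: not dominated.
D3: dominated by D1 (cost 1068≤3512, duration 8≤9, efficacy 72≥65, side-effect rate 8≤16).
D4: not dominated (best cost).
D5: not dominated.
D6: dominated by D1 (cost 1068≤3164, duration 8≤11, efficacy 72≥70, side-effect rate 8≤24).
D7: dominated by D1 (cost 1068≤1297, duration 8≤8, efficacy 72≥69, side-effect rate 8≤33).
D8: not dominated (best side-effect rate).
D9: dominated by D1 (cost 1068≤3862, duration 8≤21, efficacy 72≥54, side-effect rate 8≤28).
D10: not dominated (best efficacy).

D1, D2, D4, D5, D8, D10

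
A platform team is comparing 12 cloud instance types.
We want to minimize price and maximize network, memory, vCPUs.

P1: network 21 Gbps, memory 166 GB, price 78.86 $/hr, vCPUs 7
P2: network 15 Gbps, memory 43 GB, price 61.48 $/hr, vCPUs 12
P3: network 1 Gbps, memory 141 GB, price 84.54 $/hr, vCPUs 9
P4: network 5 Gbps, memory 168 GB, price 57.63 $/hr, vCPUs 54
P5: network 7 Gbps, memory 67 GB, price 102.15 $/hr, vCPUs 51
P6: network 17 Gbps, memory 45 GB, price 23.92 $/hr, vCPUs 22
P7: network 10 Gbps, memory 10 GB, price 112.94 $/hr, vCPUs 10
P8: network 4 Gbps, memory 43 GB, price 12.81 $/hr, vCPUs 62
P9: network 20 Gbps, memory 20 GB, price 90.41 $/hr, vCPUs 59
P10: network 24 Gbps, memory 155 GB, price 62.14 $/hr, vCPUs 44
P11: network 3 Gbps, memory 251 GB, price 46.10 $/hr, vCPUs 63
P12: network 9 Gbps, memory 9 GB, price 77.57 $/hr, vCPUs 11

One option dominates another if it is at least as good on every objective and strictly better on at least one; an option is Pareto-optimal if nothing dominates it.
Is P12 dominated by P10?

P10 vs P12: network 24≥9, memory 155≥9, price 62.14≤77.57, vCPUs 44≥11 — P10 is at least as good on every objective with at least one strict improvement.

Yes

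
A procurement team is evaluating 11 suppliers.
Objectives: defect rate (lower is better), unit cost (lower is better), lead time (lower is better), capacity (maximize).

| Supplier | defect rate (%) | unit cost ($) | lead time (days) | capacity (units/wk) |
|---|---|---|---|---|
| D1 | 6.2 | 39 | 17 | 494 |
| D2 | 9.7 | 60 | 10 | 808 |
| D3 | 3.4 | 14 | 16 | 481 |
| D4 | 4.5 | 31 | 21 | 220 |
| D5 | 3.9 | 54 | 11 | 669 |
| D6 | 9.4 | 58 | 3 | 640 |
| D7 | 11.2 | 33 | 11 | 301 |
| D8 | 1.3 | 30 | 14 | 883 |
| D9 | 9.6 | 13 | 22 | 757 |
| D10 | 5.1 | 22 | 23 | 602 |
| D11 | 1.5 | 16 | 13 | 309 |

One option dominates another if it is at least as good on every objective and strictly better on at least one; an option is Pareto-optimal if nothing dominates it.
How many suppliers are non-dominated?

D1: dominated by D8 (defect rate 1.3≤6.2, unit cost 30≤39, lead time 14≤17, capacity 883≥494).
D2: not dominated.
D3: not dominated.
D4: dominated by D3 (defect rate 3.4≤4.5, unit cost 14≤31, lead time 16≤21, capacity 481≥220).
D5: not dominated.
D6: not dominated (best lead time).
D7: not dominated.
D8: not dominated (best defect rate).
D9: not dominated (best unit cost).
D10: not dominated.
D11: not dominated.
Pareto-optimal: D2, D3, D5, D6, D7, D8, D9, D10, D11 → 9.

9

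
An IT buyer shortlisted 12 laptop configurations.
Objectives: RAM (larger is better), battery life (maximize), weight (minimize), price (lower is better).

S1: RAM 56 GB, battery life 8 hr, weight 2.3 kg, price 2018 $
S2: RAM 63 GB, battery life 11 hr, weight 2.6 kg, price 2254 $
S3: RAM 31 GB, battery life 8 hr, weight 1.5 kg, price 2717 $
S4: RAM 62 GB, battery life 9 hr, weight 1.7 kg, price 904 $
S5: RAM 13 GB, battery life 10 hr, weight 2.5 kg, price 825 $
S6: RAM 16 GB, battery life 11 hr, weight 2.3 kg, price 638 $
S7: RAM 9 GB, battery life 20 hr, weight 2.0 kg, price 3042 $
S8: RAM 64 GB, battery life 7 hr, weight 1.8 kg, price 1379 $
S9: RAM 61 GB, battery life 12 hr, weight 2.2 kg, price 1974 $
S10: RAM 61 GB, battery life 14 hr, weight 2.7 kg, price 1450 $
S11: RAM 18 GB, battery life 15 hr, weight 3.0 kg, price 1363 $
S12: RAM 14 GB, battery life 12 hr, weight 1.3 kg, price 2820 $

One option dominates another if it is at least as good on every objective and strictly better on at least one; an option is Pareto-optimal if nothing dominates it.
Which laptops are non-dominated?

S2, S3, S4, S6, S7, S8, S9, S10, S11, S12

S1: dominated by S4 (RAM 62≥56, battery life 9≥8, weight 1.7≤2.3, price 904≤2018).
S2: not dominated.
S3: not dominated.
S4: not dominated.
S5: dominated by S6 (RAM 16≥13, battery life 11≥10, weight 2.3≤2.5, price 638≤825).
S6: not dominated (best price).
S7: not dominated (best battery life).
S8: not dominated (best RAM).
S9: not dominated.
S10: not dominated.
S11: not dominated.
S12: not dominated (best weight).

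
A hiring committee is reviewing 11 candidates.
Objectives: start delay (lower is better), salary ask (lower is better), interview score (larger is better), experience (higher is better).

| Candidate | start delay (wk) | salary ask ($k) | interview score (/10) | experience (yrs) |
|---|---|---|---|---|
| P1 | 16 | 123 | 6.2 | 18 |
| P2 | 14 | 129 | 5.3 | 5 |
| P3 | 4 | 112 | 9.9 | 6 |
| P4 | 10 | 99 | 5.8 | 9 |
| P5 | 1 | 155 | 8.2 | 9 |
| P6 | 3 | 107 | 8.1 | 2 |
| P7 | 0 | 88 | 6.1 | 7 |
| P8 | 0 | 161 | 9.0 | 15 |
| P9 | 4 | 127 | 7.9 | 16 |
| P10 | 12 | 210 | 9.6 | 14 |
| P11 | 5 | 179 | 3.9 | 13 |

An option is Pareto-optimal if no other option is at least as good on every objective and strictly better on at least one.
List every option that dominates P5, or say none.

none

P1: worse on start delay (16 vs 1).
P2: worse on start delay (14 vs 1).
P3: worse on start delay (4 vs 1).
P4: worse on start delay (10 vs 1).
P6: worse on start delay (3 vs 1).
P7: worse on interview score (6.1 vs 8.2).
P8: worse on salary ask (161 vs 155).
P9: worse on start delay (4 vs 1).
P10: worse on start delay (12 vs 1).
P11: worse on start delay (5 vs 1).
No option dominates P5.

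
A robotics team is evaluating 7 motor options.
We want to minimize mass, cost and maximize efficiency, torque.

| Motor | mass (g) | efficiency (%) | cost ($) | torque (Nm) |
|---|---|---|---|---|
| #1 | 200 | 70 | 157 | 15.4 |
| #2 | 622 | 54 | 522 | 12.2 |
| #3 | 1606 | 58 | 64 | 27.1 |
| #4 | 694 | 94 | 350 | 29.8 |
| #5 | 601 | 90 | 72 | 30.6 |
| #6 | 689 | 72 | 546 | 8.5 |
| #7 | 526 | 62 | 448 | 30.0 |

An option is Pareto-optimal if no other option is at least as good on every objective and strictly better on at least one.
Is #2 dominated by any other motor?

#1 vs #2: mass 200≤622, efficiency 70≥54, cost 157≤522, torque 15.4≥12.2 — #1 is at least as good on every objective and strictly better on at least one, so #1 dominates #2.

Yes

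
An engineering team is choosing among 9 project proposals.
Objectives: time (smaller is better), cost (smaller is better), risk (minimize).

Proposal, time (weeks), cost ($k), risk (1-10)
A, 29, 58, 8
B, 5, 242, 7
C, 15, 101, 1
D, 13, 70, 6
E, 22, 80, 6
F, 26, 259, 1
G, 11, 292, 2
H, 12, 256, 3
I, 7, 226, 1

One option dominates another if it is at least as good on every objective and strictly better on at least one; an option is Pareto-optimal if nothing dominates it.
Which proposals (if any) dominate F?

C: time 15≤26, cost 101≤259, risk 1≤1 — dominates F.
I: time 7≤26, cost 226≤259, risk 1≤1 — dominates F.
Others (A, B, D, E, G, H) are each worse than F on at least one objective.

C, I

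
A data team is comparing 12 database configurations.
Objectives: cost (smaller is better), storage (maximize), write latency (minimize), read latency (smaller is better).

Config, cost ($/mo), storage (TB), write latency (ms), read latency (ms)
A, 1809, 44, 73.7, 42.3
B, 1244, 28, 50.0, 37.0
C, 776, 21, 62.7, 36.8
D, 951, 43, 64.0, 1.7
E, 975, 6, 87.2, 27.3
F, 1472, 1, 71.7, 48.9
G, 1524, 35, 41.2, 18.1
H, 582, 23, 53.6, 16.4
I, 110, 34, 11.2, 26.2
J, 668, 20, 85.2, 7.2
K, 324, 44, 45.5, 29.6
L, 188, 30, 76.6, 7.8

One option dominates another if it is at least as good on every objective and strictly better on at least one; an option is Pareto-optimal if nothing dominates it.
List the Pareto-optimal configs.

A: dominated by K (cost 324≤1809, storage 44≥44, write latency 45.5≤73.7, read latency 29.6≤42.3).
B: dominated by I (cost 110≤1244, storage 34≥28, write latency 11.2≤50.0, read latency 26.2≤37.0).
C: dominated by H (cost 582≤776, storage 23≥21, write latency 53.6≤62.7, read latency 16.4≤36.8).
D: not dominated (best read latency).
E: dominated by D (cost 951≤975, storage 43≥6, write latency 64.0≤87.2, read latency 1.7≤27.3).
F: dominated by B (cost 1244≤1472, storage 28≥1, write latency 50.0≤71.7, read latency 37.0≤48.9).
G: not dominated.
H: not dominated.
I: not dominated (best cost).
J: not dominated.
K: not dominated.
L: not dominated.

D, G, H, I, J, K, L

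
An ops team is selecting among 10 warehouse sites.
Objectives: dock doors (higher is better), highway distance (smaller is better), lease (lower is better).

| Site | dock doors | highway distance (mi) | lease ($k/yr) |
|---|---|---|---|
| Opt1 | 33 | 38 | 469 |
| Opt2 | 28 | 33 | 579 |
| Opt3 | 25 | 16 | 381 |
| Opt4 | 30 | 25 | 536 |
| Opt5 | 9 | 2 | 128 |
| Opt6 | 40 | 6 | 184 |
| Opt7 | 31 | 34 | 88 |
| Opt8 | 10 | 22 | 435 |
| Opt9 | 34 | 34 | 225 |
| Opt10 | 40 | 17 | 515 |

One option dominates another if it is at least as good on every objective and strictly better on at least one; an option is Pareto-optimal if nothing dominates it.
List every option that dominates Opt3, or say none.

Opt6: dock doors 40≥25, highway distance 6≤16, lease 184≤381 — dominates Opt3.
Others (Opt1, Opt2, Opt4, Opt5, Opt7, Opt8, Opt9, Opt10) are each worse than Opt3 on at least one objective.

Opt6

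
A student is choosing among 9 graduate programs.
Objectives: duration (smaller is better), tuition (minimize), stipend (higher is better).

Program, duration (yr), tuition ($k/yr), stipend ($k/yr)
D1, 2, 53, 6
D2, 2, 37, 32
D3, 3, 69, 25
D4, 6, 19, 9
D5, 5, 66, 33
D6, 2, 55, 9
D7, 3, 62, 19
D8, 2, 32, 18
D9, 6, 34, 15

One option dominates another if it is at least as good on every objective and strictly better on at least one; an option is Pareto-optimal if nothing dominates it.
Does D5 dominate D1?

No

D5 vs D1: D5 is worse on duration (5 vs 2), so it does not dominate D1.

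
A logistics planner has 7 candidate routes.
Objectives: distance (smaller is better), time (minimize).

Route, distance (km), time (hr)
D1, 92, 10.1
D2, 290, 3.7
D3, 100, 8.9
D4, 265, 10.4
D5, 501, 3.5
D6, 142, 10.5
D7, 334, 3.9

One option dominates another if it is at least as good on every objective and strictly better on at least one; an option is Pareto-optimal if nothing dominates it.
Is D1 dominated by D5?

D5 vs D1: D5 is worse on distance (501 vs 92), so it does not dominate D1.

No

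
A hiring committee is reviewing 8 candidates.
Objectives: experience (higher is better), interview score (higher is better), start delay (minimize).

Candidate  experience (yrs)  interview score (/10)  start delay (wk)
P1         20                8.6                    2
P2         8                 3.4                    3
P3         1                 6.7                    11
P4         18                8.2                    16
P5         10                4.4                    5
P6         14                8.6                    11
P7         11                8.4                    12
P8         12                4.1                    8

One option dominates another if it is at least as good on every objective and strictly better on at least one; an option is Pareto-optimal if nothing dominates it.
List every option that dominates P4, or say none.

P1: experience 20≥18, interview score 8.6≥8.2, start delay 2≤16 — dominates P4.
Others (P2, P3, P5, P6, P7, P8) are each worse than P4 on at least one objective.

P1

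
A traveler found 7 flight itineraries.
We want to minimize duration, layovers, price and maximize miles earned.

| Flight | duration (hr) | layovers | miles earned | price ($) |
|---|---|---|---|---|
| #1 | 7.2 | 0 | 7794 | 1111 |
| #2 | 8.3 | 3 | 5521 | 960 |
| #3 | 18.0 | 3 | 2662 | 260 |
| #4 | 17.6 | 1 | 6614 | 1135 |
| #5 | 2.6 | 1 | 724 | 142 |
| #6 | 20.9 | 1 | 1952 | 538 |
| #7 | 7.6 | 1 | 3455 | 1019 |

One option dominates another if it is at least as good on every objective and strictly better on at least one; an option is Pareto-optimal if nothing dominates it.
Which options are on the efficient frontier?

#1, #2, #3, #5, #6, #7

#1: not dominated (best layovers).
#2: not dominated.
#3: not dominated.
#4: dominated by #1 (duration 7.2≤17.6, layovers 0≤1, miles earned 7794≥6614, price 1111≤1135).
#5: not dominated (best duration).
#6: not dominated.
#7: not dominated.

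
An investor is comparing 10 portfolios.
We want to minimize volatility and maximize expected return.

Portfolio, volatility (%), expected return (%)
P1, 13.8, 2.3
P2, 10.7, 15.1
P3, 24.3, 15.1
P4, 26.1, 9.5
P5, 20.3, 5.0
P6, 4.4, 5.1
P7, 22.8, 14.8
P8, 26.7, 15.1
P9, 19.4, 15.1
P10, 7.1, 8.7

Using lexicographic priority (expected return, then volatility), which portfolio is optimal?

First maximize expected return: best is 15.1, kept {P2, P3, P8, P9}.
Then minimize volatility: best is 10.7, kept {P2}.

P2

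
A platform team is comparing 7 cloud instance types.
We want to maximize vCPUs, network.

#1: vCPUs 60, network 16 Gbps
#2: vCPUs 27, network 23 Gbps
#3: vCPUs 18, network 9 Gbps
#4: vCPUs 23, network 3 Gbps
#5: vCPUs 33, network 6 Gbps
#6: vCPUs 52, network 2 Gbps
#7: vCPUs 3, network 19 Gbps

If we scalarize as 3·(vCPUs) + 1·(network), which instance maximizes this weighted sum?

#1

#1: 3·60 + 1·16 = 196
#2: 3·27 + 1·23 = 104
#3: 3·18 + 1·9 = 63
#4: 3·23 + 1·3 = 72
#5: 3·33 + 1·6 = 105
#6: 3·52 + 1·2 = 158
#7: 3·3 + 1·19 = 28
Highest: #1 at 196.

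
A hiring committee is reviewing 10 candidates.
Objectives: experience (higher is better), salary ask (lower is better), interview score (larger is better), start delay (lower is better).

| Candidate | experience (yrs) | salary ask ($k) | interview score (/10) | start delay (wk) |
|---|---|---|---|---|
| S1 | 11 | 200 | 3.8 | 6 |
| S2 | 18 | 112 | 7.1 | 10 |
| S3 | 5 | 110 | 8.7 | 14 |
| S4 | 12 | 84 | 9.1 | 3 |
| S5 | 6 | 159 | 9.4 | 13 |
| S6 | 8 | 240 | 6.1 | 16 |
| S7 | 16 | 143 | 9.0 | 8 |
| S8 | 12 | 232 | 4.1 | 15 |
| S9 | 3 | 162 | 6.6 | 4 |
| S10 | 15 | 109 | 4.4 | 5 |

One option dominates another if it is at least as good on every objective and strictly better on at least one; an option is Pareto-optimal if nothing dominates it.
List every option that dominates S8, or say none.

S2: experience 18≥12, salary ask 112≤232, interview score 7.1≥4.1, start delay 10≤15 — dominates S8.
S4: experience 12≥12, salary ask 84≤232, interview score 9.1≥4.1, start delay 3≤15 — dominates S8.
S7: experience 16≥12, salary ask 143≤232, interview score 9.0≥4.1, start delay 8≤15 — dominates S8.
S10: experience 15≥12, salary ask 109≤232, interview score 4.4≥4.1, start delay 5≤15 — dominates S8.
Others (S1, S3, S5, S6, S9) are each worse than S8 on at least one objective.

S2, S4, S7, S10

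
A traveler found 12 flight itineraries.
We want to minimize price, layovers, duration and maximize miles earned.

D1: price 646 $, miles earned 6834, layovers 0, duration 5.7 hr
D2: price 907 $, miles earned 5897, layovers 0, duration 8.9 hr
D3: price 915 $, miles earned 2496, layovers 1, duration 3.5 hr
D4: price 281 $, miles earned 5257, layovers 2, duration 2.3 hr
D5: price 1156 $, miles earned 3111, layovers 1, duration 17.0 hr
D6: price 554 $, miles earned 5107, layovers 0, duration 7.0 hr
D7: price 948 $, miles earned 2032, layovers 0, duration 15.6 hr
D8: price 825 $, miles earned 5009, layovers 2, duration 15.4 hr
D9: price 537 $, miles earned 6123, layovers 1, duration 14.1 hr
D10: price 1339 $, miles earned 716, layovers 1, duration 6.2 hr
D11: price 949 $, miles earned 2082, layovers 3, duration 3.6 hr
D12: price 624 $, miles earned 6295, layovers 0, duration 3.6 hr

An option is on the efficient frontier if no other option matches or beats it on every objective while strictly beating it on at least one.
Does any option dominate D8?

Yes

D1 vs D8: price 646≤825, miles earned 6834≥5009, layovers 0≤2, duration 5.7≤15.4 — D1 is at least as good on every objective and strictly better on at least one, so D1 dominates D8.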